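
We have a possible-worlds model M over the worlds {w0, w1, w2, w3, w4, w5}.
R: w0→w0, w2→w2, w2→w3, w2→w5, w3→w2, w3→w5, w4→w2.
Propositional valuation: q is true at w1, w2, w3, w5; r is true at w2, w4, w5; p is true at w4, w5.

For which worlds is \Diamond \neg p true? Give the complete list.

w0, w2, w3, w4

Recall that \Diamond ψ holds at a world iff ψ holds at some accessible world.
Let φ = \Diamond \neg p. Evaluate φ at each world:
  w0 (successors {w0}): φ is true.
  w1 (successors ∅): φ is false.
  w2 (successors {w2, w3, w5}): φ is true.
  w3 (successors {w2, w5}): φ is true.
  w4 (successors {w2}): φ is true.
  w5 (successors ∅): φ is false.
For instance, at w2:
  At w2: \Diamond \neg p requires \neg p at some successor in {w2, w3, w5}.
    \neg p holds at w2, so \Diamond \neg p is true at w2.
Satisfying worlds: {w0, w2, w3, w4}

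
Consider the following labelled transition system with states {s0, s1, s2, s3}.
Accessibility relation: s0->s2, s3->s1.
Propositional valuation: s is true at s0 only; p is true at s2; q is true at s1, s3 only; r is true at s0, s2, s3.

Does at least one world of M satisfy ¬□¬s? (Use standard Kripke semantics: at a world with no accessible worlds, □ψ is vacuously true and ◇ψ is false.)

No

Recall that □ψ holds at a world iff ψ holds at every accessible world, and ◇ψ holds iff ψ holds at some accessible world.
Let φ = ¬□¬s. Evaluate φ at each world:
  s0 (successors {s2}): φ is false.
  s1 (successors ∅): φ is false.
  s2 (successors ∅): φ is false.
  s3 (successors {s1}): φ is false.
For instance, at s3:
  At s3: □¬s is true, so ¬□¬s is false.
    At s3: □¬s requires ¬s at every successor {s1}.
      At s1: ¬s is true.
    So □¬s is true at s3.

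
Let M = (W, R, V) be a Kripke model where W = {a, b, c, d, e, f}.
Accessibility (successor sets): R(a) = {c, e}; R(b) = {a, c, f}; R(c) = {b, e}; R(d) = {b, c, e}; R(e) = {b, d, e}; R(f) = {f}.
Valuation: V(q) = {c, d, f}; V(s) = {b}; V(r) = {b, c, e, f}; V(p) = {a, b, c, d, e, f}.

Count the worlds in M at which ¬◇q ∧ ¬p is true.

0

Let φ = ¬◇q ∧ ¬p. Evaluate φ at each world:
  a (successors {c, e}): φ is false.
  b (successors {a, c, f}): φ is false.
  c (successors {b, e}): φ is false.
  d (successors {b, c, e}): φ is false.
  e (successors {b, d, e}): φ is false.
  f (successors {f}): φ is false.
For instance, at c:
  At c: ¬◇q is true, ¬p is false, so ¬◇q ∧ ¬p is false.
    At c: ◇q is false, so ¬◇q is true.
      At c: ◇q requires q at some successor in {b, e}.
        At b: q is false.
        At e: q is false.
      So ◇q is false at c.
Satisfying worlds: none.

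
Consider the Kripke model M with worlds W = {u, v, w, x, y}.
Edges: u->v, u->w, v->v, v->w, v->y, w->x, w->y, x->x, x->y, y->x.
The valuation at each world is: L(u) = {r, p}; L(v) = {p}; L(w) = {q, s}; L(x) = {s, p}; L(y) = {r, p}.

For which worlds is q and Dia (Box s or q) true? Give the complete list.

w

Let φ = q and Dia (Box s or q). Evaluate φ at each world:
  u (successors {v, w}): φ is false.
  v (successors {v, w, y}): φ is false.
  w (successors {x, y}): φ is true.
  x (successors {x, y}): φ is false.
  y (successors {x}): φ is false.
For instance, at v:
  At v: q is false, Dia (Box s or q) is true, so q and Dia (Box s or q) is false.
    At v: Dia (Box s or q) requires Box s or q at some successor in {v, w, y}.
      Box s or q holds at w, so Dia (Box s or q) is true at v.
Satisfying worlds: {w}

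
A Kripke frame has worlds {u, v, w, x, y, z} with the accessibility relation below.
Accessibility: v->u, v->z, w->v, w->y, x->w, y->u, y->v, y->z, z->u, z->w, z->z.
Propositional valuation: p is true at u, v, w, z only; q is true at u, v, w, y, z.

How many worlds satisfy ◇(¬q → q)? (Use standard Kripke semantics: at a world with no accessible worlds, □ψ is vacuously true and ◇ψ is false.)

Recall that ◇ψ holds at a world iff ψ holds at some accessible world.
Let φ = ◇(¬q → q). Evaluate φ at each world:
  u (successors ∅): φ is false.
  v (successors {u, z}): φ is true.
  w (successors {v, y}): φ is true.
  x (successors {w}): φ is true.
  y (successors {u, v, z}): φ is true.
  z (successors {u, w, z}): φ is true.
For instance, at w:
  At w: ◇(¬q → q) requires ¬q → q at some successor in {v, y}.
    ¬q → q holds at v, so ◇(¬q → q) is true at w.
Satisfying worlds: {v, w, x, y, z}

5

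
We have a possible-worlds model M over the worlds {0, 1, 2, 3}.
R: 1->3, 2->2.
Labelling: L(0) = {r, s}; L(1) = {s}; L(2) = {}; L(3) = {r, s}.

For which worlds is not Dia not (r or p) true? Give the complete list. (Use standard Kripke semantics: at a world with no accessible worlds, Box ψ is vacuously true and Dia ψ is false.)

Let φ = not Dia not (r or p). Evaluate φ at each world:
  0 (successors ∅): φ is true.
  1 (successors {3}): φ is true.
  2 (successors {2}): φ is false.
  3 (successors ∅): φ is true.
For instance, at 1:
  At 1: Dia not (r or p) is false, so not Dia not (r or p) is true.
    At 1: Dia not (r or p) requires not (r or p) at some successor in {3}.
      At 3: not (r or p) is false.
    So Dia not (r or p) is false at 1.
Satisfying worlds: {0, 1, 3}

0, 1, 3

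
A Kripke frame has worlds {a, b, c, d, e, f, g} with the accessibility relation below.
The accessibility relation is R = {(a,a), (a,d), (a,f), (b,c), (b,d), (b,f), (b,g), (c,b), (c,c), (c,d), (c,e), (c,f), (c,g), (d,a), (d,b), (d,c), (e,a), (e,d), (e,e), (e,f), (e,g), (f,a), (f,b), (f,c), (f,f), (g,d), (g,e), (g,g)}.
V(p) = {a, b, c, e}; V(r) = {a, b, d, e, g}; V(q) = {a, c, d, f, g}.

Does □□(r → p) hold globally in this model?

No

Let φ = □□(r → p). Evaluate φ at each world:
  a (successors {a, d, f}): φ is false.
  b (successors {c, d, f, g}): φ is false.
  c (successors {b, c, d, e, f, g}): φ is false.
  d (successors {a, b, c}): φ is false.
  e (successors {a, d, e, f, g}): φ is false.
  f (successors {a, b, c, f}): φ is false.
  g (successors {d, e, g}): φ is false.
Detail at a (counterexample):
  At a: □□(r → p) requires □(r → p) at every successor {a, d, f}.
    □(r → p) fails at a, so □□(r → p) is false at a.
      At a: □(r → p) requires r → p at every successor {a, d, f}.
        r → p fails at d, so □(r → p) is false at a.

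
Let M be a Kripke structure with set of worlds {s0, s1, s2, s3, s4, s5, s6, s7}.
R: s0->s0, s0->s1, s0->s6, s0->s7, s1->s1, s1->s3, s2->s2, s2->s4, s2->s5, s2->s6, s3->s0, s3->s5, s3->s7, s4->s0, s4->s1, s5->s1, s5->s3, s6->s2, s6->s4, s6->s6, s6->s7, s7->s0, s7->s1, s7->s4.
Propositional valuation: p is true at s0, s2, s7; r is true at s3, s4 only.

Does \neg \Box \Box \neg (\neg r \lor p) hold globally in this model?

Yes

Let φ = \neg \Box \Box \neg (\neg r \lor p). Evaluate φ at each world:
  s0 (successors {s0, s1, s6, s7}): φ is true.
  s1 (successors {s1, s3}): φ is true.
  s2 (successors {s2, s4, s5, s6}): φ is true.
  s3 (successors {s0, s5, s7}): φ is true.
  s4 (successors {s0, s1}): φ is true.
  s5 (successors {s1, s3}): φ is true.
  s6 (successors {s2, s4, s6, s7}): φ is true.
  s7 (successors {s0, s1, s4}): φ is true.
For instance, at s7:
  At s7: \Box \Box \neg (\neg r \lor p) is false, so \neg \Box \Box \neg (\neg r \lor p) is true.
    At s7: \Box \Box \neg (\neg r \lor p) requires \Box \neg (\neg r \lor p) at every successor {s0, s1, s4}.
      \Box \neg (\neg r \lor p) fails at s0, so \Box \Box \neg (\neg r \lor p) is false at s7.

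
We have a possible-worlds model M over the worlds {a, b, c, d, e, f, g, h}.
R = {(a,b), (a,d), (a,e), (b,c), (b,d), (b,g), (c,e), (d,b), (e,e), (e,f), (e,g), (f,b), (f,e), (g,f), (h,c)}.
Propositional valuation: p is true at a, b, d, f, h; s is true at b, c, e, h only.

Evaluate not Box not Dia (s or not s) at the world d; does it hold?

At d: Box not Dia (s or not s) is false, so not Box not Dia (s or not s) is true.
  At d: Box not Dia (s or not s) requires not Dia (s or not s) at every successor {b}.
    not Dia (s or not s) fails at b, so Box not Dia (s or not s) is false at d.
      At b: Dia (s or not s) is true, so not Dia (s or not s) is false.

Yes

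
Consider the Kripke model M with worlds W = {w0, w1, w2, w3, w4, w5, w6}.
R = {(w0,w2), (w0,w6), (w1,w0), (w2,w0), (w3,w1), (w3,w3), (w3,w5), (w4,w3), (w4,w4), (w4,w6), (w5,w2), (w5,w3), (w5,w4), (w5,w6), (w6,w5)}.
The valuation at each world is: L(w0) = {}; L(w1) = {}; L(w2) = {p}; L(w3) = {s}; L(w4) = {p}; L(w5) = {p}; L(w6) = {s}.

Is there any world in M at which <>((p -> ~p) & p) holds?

No

Recall that <>ψ holds at a world iff ψ holds at some accessible world.
Let φ = <>((p -> ~p) & p). Evaluate φ at each world:
  w0 (successors {w2, w6}): φ is false.
  w1 (successors {w0}): φ is false.
  w2 (successors {w0}): φ is false.
  w3 (successors {w1, w3, w5}): φ is false.
  w4 (successors {w3, w4, w6}): φ is false.
  w5 (successors {w2, w3, w4, w6}): φ is false.
  w6 (successors {w5}): φ is false.
For instance, at w2:
  At w2: <>((p -> ~p) & p) requires (p -> ~p) & p at some successor in {w0}.
    At w0: (p -> ~p) & p is false.
  So <>((p -> ~p) & p) is false at w2.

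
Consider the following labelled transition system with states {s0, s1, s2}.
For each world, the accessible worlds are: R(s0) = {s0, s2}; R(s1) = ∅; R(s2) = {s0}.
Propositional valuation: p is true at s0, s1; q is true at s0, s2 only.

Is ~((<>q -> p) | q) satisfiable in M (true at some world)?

Recall that <>ψ holds at a world iff ψ holds at some accessible world.
Let φ = ~((<>q -> p) | q). Evaluate φ at each world:
  s0 (successors {s0, s2}): φ is false.
  s1 (successors ∅): φ is false.
  s2 (successors {s0}): φ is false.
For instance, at s0:
  At s0: (<>q -> p) | q is true, so ~((<>q -> p) | q) is false.
    At s0: <>q -> p is true, q is true, so (<>q -> p) | q is true.
      At s0: <>q is true, p is true, so <>q -> p is true.

No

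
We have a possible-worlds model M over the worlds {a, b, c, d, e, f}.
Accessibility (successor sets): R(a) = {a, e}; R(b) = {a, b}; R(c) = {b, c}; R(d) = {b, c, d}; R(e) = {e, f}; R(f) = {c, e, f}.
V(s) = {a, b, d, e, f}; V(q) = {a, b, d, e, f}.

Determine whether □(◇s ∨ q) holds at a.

Recall that □ψ holds at a world iff ψ holds at every accessible world, and ◇ψ holds iff ψ holds at some accessible world.
At a: □(◇s ∨ q) requires ◇s ∨ q at every successor {a, e}.
    At a: ◇s is true, q is true, so ◇s ∨ q is true.
      At a: ◇s requires s at some successor in {a, e}.
        s holds at a, so ◇s is true at a.
    At e: ◇s is true, q is true, so ◇s ∨ q is true.
      At e: ◇s requires s at some successor in {e, f}.
        s holds at e, so ◇s is true at e.
So □(◇s ∨ q) is true at a.

Yes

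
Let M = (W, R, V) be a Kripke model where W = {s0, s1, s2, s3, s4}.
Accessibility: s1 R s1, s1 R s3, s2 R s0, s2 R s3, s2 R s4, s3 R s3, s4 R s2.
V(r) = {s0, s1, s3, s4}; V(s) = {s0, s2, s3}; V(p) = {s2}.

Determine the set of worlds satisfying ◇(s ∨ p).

Let φ = ◇(s ∨ p). Evaluate φ at each world:
  s0 (successors ∅): φ is false.
  s1 (successors {s1, s3}): φ is true.
  s2 (successors {s0, s3, s4}): φ is true.
  s3 (successors {s3}): φ is true.
  s4 (successors {s2}): φ is true.
For instance, at s1:
  At s1: ◇(s ∨ p) requires s ∨ p at some successor in {s1, s3}.
    s ∨ p holds at s3, so ◇(s ∨ p) is true at s1.
Satisfying worlds: {s1, s2, s3, s4}

s1, s2, s3, s4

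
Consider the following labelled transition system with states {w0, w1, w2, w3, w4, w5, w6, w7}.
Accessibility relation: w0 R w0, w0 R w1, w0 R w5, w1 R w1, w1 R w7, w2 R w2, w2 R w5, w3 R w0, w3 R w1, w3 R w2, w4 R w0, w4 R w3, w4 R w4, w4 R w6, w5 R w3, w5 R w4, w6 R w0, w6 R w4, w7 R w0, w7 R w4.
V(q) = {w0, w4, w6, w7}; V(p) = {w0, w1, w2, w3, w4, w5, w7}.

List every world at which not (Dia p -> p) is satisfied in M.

Let φ = not (Dia p -> p). Evaluate φ at each world:
  w0 (successors {w0, w1, w5}): φ is false.
  w1 (successors {w1, w7}): φ is false.
  w2 (successors {w2, w5}): φ is false.
  w3 (successors {w0, w1, w2}): φ is false.
  w4 (successors {w0, w3, w4, w6}): φ is false.
  w5 (successors {w3, w4}): φ is false.
  w6 (successors {w0, w4}): φ is true.
  w7 (successors {w0, w4}): φ is false.
For instance, at w1:
  At w1: Dia p -> p is true, so not (Dia p -> p) is false.
    At w1: Dia p is true, p is true, so Dia p -> p is true.
      At w1: Dia p requires p at some successor in {w1, w7}.
        p holds at w1, so Dia p is true at w1.
Satisfying worlds: {w6}

w6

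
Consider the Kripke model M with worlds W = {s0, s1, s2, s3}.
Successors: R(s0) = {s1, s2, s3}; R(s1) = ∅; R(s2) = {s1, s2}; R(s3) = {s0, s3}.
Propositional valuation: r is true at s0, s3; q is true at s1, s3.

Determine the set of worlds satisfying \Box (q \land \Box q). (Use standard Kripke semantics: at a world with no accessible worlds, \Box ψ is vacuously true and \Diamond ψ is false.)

Let φ = \Box (q \land \Box q). Evaluate φ at each world:
  s0 (successors {s1, s2, s3}): φ is false.
  s1 (successors ∅): φ is true.
  s2 (successors {s1, s2}): φ is false.
  s3 (successors {s0, s3}): φ is false.
For instance, at s3:
  At s3: \Box (q \land \Box q) requires q \land \Box q at every successor {s0, s3}.
    q \land \Box q fails at s0, so \Box (q \land \Box q) is false at s3.
      At s0: q is false, \Box q is false, so q \land \Box q is false.
Satisfying worlds: {s1}

s1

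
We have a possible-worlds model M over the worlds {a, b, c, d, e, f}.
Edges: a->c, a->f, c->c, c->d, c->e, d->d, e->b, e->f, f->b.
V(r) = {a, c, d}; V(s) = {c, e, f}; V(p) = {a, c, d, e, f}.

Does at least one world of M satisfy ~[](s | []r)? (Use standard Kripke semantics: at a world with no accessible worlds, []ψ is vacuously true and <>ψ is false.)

No

Recall that []ψ holds at a world iff ψ holds at every accessible world, and <>ψ holds iff ψ holds at some accessible world.
Let φ = ~[](s | []r). Evaluate φ at each world:
  a (successors {c, f}): φ is false.
  b (successors ∅): φ is false.
  c (successors {c, d, e}): φ is false.
  d (successors {d}): φ is false.
  e (successors {b, f}): φ is false.
  f (successors {b}): φ is false.
For instance, at a:
  At a: [](s | []r) is true, so ~[](s | []r) is false.
    At a: [](s | []r) requires s | []r at every successor {c, f}.
      At c: s | []r is true.
      At f: s | []r is true.
    So [](s | []r) is true at a.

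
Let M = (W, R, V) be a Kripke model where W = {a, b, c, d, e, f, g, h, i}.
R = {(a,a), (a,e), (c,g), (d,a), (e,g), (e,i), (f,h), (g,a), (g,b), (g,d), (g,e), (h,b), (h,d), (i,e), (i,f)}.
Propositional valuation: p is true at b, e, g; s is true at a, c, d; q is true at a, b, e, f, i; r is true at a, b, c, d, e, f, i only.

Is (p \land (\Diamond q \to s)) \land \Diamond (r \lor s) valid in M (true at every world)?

Recall that \Diamond ψ holds at a world iff ψ holds at some accessible world.
Let φ = (p \land (\Diamond q \to s)) \land \Diamond (r \lor s). Evaluate φ at each world:
  a (successors {a, e}): φ is false.
  b (successors ∅): φ is false.
  c (successors {g}): φ is false.
  d (successors {a}): φ is false.
  e (successors {g, i}): φ is false.
  f (successors {h}): φ is false.
  g (successors {a, b, d, e}): φ is false.
  h (successors {b, d}): φ is false.
  i (successors {e, f}): φ is false.
Detail at a (counterexample):
  At a: p \land (\Diamond q \to s) is false, \Diamond (r \lor s) is true, so (p \land (\Diamond q \to s)) \land \Diamond (r \lor s) is false.
    At a: p is false, \Diamond q \to s is true, so p \land (\Diamond q \to s) is false.
      At a: \Diamond q is true, s is true, so \Diamond q \to s is true.
    At a: \Diamond (r \lor s) requires r \lor s at some successor in {a, e}.
      r \lor s holds at a, so \Diamond (r \lor s) is true at a.

No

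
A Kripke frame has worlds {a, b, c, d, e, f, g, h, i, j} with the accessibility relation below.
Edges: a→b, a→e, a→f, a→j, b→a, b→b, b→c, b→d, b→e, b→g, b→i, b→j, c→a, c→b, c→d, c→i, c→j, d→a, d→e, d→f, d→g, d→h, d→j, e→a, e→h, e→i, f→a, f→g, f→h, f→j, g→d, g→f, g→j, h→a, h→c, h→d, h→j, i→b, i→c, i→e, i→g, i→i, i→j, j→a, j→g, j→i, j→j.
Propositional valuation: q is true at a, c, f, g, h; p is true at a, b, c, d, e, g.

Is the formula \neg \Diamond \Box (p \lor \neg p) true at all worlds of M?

No

Let φ = \neg \Diamond \Box (p \lor \neg p). Evaluate φ at each world:
  a (successors {b, e, f, j}): φ is false.
  b (successors {a, b, c, d, e, g, i, j}): φ is false.
  c (successors {a, b, d, i, j}): φ is false.
  d (successors {a, e, f, g, h, j}): φ is false.
  e (successors {a, h, i}): φ is false.
  f (successors {a, g, h, j}): φ is false.
  g (successors {d, f, j}): φ is false.
  h (successors {a, c, d, j}): φ is false.
  i (successors {b, c, e, g, i, j}): φ is false.
  j (successors {a, g, i, j}): φ is false.
Detail at a (counterexample):
  At a: \Diamond \Box (p \lor \neg p) is true, so \neg \Diamond \Box (p \lor \neg p) is false.
    At a: \Diamond \Box (p \lor \neg p) requires \Box (p \lor \neg p) at some successor in {b, e, f, j}.
      \Box (p \lor \neg p) holds at b, so \Diamond \Box (p \lor \neg p) is true at a.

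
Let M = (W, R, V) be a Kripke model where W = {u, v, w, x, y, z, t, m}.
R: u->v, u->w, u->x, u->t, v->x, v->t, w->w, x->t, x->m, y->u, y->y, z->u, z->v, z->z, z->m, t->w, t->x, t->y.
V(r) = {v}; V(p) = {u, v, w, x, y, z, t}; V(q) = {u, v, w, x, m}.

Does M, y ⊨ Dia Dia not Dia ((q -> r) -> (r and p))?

No

At y: Dia Dia not Dia ((q -> r) -> (r and p)) requires Dia not Dia ((q -> r) -> (r and p)) at some successor in {u, y}.
  At u: Dia not Dia ((q -> r) -> (r and p)) is false.
  At y: Dia not Dia ((q -> r) -> (r and p)) is false.
So Dia Dia not Dia ((q -> r) -> (r and p)) is false at y.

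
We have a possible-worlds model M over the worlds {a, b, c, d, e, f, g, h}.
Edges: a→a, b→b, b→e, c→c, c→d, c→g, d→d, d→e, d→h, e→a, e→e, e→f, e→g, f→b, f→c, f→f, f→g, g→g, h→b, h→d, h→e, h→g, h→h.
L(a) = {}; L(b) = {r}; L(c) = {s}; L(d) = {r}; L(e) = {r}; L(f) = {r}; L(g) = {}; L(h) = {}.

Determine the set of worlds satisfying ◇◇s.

c, e, f

Let φ = ◇◇s. Evaluate φ at each world:
  a (successors {a}): φ is false.
  b (successors {b, e}): φ is false.
  c (successors {c, d, g}): φ is true.
  d (successors {d, e, h}): φ is false.
  e (successors {a, e, f, g}): φ is true.
  f (successors {b, c, f, g}): φ is true.
  g (successors {g}): φ is false.
  h (successors {b, d, e, g, h}): φ is false.
For instance, at e:
  At e: ◇◇s requires ◇s at some successor in {a, e, f, g}.
    ◇s holds at f, so ◇◇s is true at e.
      At f: ◇s requires s at some successor in {b, c, f, g}.
        s holds at c, so ◇s is true at f.
Satisfying worlds: {c, e, f}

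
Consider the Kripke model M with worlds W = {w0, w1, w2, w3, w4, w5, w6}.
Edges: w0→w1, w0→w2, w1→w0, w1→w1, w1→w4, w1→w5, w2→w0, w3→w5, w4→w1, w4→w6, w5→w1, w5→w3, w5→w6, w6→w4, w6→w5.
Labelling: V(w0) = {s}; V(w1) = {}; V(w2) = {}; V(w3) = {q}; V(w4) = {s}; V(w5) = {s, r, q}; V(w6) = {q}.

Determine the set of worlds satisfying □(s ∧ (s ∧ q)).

w3

Recall that □ψ holds at a world iff ψ holds at every accessible world, and ◇ψ holds iff ψ holds at some accessible world.
Let φ = □(s ∧ (s ∧ q)). Evaluate φ at each world:
  w0 (successors {w1, w2}): φ is false.
  w1 (successors {w0, w1, w4, w5}): φ is false.
  w2 (successors {w0}): φ is false.
  w3 (successors {w5}): φ is true.
  w4 (successors {w1, w6}): φ is false.
  w5 (successors {w1, w3, w6}): φ is false.
  w6 (successors {w4, w5}): φ is false.
For instance, at w0:
  At w0: □(s ∧ (s ∧ q)) requires s ∧ (s ∧ q) at every successor {w1, w2}.
    s ∧ (s ∧ q) fails at w1, so □(s ∧ (s ∧ q)) is false at w0.
Satisfying worlds: {w3}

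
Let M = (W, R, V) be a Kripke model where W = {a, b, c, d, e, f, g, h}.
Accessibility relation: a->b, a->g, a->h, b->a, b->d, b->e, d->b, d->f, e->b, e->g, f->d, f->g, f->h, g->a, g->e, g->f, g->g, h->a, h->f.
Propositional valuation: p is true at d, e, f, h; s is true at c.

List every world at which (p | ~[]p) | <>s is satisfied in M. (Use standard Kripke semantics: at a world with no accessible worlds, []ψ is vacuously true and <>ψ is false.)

a, b, d, e, f, g, h

Let φ = (p | ~[]p) | <>s. Evaluate φ at each world:
  a (successors {b, g, h}): φ is true.
  b (successors {a, d, e}): φ is true.
  c (successors ∅): φ is false.
  d (successors {b, f}): φ is true.
  e (successors {b, g}): φ is true.
  f (successors {d, g, h}): φ is true.
  g (successors {a, e, f, g}): φ is true.
  h (successors {a, f}): φ is true.
For instance, at b:
  At b: p | ~[]p is true, <>s is false, so (p | ~[]p) | <>s is true.
    At b: p is false, ~[]p is true, so p | ~[]p is true.
      At b: []p is false, so ~[]p is true.
    At b: <>s requires s at some successor in {a, d, e}.
      At a: s is false.
      At d: s is false.
      At e: s is false.
    So <>s is false at b.
Satisfying worlds: {a, b, d, e, f, g, h}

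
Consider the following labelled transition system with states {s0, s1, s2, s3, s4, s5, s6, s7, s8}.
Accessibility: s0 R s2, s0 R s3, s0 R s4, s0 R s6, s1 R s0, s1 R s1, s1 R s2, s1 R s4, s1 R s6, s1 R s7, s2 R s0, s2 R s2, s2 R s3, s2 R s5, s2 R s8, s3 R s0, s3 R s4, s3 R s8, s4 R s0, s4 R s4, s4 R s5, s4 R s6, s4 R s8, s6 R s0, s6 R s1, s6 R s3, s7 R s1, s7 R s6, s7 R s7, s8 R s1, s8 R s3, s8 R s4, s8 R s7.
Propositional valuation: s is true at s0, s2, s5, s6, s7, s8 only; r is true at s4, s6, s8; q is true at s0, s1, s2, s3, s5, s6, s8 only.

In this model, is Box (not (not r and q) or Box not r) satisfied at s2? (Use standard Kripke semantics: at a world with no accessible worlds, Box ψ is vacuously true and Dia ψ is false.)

No

At s2: Box (not (not r and q) or Box not r) requires not (not r and q) or Box not r at every successor {s0, s2, s3, s5, s8}.
  not (not r and q) or Box not r fails at s0, so Box (not (not r and q) or Box not r) is false at s2.
    At s0: not (not r and q) is false, Box not r is false, so not (not r and q) or Box not r is false.
      At s0: Box not r requires not r at every successor {s2, s3, s4, s6}.
        not r fails at s4, so Box not r is false at s0.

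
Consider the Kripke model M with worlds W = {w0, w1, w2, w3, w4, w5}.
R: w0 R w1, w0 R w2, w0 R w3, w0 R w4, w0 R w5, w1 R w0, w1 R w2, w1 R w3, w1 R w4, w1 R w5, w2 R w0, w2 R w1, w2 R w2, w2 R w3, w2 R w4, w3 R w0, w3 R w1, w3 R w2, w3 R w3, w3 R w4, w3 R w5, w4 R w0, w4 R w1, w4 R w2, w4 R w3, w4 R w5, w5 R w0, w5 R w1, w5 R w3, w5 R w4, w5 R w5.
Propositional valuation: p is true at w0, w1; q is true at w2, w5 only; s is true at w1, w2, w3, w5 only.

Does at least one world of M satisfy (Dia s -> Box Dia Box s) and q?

Recall that Box ψ holds at a world iff ψ holds at every accessible world, and Dia ψ holds iff ψ holds at some accessible world.
Let φ = (Dia s -> Box Dia Box s) and q. Evaluate φ at each world:
  w0 (successors {w1, w2, w3, w4, w5}): φ is false.
  w1 (successors {w0, w2, w3, w4, w5}): φ is false.
  w2 (successors {w0, w1, w2, w3, w4}): φ is false.
  w3 (successors {w0, w1, w2, w3, w4, w5}): φ is false.
  w4 (successors {w0, w1, w2, w3, w5}): φ is false.
  w5 (successors {w0, w1, w3, w4, w5}): φ is false.
For instance, at w1:
  At w1: Dia s -> Box Dia Box s is false, q is false, so (Dia s -> Box Dia Box s) and q is false.
    At w1: Dia s is true, Box Dia Box s is false, so Dia s -> Box Dia Box s is false.
      At w1: Dia s requires s at some successor in {w0, w2, w3, w4, w5}.
        s holds at w2, so Dia s is true at w1.
      At w1: Box Dia Box s requires Dia Box s at every successor {w0, w2, w3, w4, w5}.
        Dia Box s fails at w0, so Box Dia Box s is false at w1.

No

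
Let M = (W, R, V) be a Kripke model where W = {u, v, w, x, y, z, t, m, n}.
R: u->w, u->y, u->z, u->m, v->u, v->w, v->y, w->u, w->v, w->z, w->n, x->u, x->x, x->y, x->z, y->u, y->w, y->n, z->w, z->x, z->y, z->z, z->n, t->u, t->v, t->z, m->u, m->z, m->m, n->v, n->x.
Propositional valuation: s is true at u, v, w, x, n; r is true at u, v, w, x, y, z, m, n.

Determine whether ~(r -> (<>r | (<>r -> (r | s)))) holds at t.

No

Recall that <>ψ holds at a world iff ψ holds at some accessible world.
At t: r -> (<>r | (<>r -> (r | s))) is true, so ~(r -> (<>r | (<>r -> (r | s)))) is false.
  At t: r is false, <>r | (<>r -> (r | s)) is true, so r -> (<>r | (<>r -> (r | s))) is true.
    At t: <>r is true, <>r -> (r | s) is false, so <>r | (<>r -> (r | s)) is true.
      At t: <>r requires r at some successor in {u, v, z}.
        r holds at u, so <>r is true at t.
      At t: <>r is true, r | s is false, so <>r -> (r | s) is false.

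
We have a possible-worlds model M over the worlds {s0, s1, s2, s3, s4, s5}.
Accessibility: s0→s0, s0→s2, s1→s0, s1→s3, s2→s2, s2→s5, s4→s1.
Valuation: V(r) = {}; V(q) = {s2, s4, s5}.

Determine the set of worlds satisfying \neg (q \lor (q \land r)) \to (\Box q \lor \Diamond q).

Let φ = \neg (q \lor (q \land r)) \to (\Box q \lor \Diamond q). Evaluate φ at each world:
  s0 (successors {s0, s2}): φ is true.
  s1 (successors {s0, s3}): φ is false.
  s2 (successors {s2, s5}): φ is true.
  s3 (successors ∅): φ is true.
  s4 (successors {s1}): φ is true.
  s5 (successors ∅): φ is true.
For instance, at s4:
  At s4: \neg (q \lor (q \land r)) is false, \Box q \lor \Diamond q is false, so \neg (q \lor (q \land r)) \to (\Box q \lor \Diamond q) is true.
    At s4: \Box q is false, \Diamond q is false, so \Box q \lor \Diamond q is false.
      At s4: \Box q requires q at every successor {s1}.
        q fails at s1, so \Box q is false at s4.
      At s4: \Diamond q requires q at some successor in {s1}.
        At s1: q is false.
      So \Diamond q is false at s4.
Satisfying worlds: {s0, s2, s3, s4, s5}

s0, s2, s3, s4, s5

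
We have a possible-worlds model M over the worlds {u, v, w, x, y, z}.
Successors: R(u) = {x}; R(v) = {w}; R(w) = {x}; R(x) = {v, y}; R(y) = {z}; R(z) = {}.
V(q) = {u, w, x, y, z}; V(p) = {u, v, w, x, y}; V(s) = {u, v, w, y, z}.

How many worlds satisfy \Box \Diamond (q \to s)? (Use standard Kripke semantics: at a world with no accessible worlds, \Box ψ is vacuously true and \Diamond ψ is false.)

4

Let φ = \Box \Diamond (q \to s). Evaluate φ at each world:
  u (successors {x}): φ is true.
  v (successors {w}): φ is false.
  w (successors {x}): φ is true.
  x (successors {v, y}): φ is true.
  y (successors {z}): φ is false.
  z (successors ∅): φ is true.
For instance, at y:
  At y: \Box \Diamond (q \to s) requires \Diamond (q \to s) at every successor {z}.
    \Diamond (q \to s) fails at z, so \Box \Diamond (q \to s) is false at y.
      At z: no accessible worlds, so \Diamond (q \to s) is false.
Satisfying worlds: {u, w, x, z}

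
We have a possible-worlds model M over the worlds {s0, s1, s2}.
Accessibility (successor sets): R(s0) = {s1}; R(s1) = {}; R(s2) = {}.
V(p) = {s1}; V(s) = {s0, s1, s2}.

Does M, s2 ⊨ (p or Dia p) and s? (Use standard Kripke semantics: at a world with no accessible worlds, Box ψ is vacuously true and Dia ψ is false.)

Recall that Dia ψ holds at a world iff ψ holds at some accessible world.
At s2: p or Dia p is false, s is true, so (p or Dia p) and s is false.
  At s2: p is false, Dia p is false, so p or Dia p is false.
    At s2: no accessible worlds, so Dia p is false.

No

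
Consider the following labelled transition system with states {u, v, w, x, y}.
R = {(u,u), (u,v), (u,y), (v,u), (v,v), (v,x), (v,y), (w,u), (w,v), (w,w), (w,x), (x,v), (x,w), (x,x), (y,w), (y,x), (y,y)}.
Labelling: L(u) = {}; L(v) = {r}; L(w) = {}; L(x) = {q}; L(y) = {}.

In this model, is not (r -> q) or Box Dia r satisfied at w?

Yes

At w: not (r -> q) is false, Box Dia r is true, so not (r -> q) or Box Dia r is true.
  At w: Box Dia r requires Dia r at every successor {u, v, w, x}.
    At u: Dia r is true.
    At v: Dia r is true.
    At w: Dia r is true.
    At x: Dia r is true.
  So Box Dia r is true at w.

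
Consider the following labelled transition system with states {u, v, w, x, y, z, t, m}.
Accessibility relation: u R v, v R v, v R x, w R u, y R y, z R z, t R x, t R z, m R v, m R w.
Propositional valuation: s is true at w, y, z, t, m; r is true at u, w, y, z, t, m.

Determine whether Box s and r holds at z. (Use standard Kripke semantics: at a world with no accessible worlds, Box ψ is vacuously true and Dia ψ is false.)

Yes

At z: Box s is true, r is true, so Box s and r is true.
  At z: Box s requires s at every successor {z}.
    At z: s is true.
  So Box s is true at z.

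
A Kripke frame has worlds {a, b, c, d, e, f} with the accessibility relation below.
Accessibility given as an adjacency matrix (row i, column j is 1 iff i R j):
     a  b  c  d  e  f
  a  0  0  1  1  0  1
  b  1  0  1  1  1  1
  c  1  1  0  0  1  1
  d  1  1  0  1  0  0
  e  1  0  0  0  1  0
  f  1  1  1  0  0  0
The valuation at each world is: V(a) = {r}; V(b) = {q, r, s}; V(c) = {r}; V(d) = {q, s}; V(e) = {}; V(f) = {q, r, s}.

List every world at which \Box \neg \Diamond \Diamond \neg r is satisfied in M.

Let φ = \Box \neg \Diamond \Diamond \neg r. Evaluate φ at each world:
  a (successors {c, d, f}): φ is false.
  b (successors {a, c, d, e, f}): φ is false.
  c (successors {a, b, e, f}): φ is false.
  d (successors {a, b, d}): φ is false.
  e (successors {a, e}): φ is false.
  f (successors {a, b, c}): φ is false.
For instance, at c:
  At c: \Box \neg \Diamond \Diamond \neg r requires \neg \Diamond \Diamond \neg r at every successor {a, b, e, f}.
    \neg \Diamond \Diamond \neg r fails at a, so \Box \neg \Diamond \Diamond \neg r is false at c.
      At a: \Diamond \Diamond \neg r is true, so \neg \Diamond \Diamond \neg r is false.
Satisfying worlds: none.

none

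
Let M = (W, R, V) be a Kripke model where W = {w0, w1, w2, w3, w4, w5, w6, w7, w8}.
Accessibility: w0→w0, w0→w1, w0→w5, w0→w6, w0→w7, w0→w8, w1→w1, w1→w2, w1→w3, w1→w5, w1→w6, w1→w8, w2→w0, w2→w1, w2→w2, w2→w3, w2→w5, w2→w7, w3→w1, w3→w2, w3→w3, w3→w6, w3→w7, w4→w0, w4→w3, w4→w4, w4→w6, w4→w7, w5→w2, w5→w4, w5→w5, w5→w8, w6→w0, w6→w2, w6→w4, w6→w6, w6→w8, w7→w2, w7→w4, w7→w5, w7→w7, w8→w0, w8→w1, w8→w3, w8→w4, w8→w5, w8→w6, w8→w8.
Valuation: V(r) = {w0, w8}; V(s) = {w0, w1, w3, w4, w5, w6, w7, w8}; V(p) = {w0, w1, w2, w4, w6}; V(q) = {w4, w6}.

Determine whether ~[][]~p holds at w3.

At w3: [][]~p is false, so ~[][]~p is true.
  At w3: [][]~p requires []~p at every successor {w1, w2, w3, w6, w7}.
    []~p fails at w1, so [][]~p is false at w3.
      At w1: []~p requires ~p at every successor {w1, w2, w3, w5, w6, w8}.
        ~p fails at w1, so []~p is false at w1.

Yes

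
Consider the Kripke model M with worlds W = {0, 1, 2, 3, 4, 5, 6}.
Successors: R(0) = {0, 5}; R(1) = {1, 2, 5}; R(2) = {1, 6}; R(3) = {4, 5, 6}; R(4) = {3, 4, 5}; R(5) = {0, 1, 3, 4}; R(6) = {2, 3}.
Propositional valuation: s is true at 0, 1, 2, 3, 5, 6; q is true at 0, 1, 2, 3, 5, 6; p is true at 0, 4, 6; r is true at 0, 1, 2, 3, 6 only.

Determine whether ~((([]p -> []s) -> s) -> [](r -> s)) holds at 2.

Recall that []ψ holds at a world iff ψ holds at every accessible world, and <>ψ holds iff ψ holds at some accessible world.
At 2: (([]p -> []s) -> s) -> [](r -> s) is true, so ~((([]p -> []s) -> s) -> [](r -> s)) is false.
  At 2: ([]p -> []s) -> s is true, [](r -> s) is true, so (([]p -> []s) -> s) -> [](r -> s) is true.
    At 2: []p -> []s is true, s is true, so ([]p -> []s) -> s is true.
      At 2: []p is false, []s is true, so []p -> []s is true.
    At 2: [](r -> s) requires r -> s at every successor {1, 6}.
      At 1: r -> s is true.
      At 6: r -> s is true.
    So [](r -> s) is true at 2.

No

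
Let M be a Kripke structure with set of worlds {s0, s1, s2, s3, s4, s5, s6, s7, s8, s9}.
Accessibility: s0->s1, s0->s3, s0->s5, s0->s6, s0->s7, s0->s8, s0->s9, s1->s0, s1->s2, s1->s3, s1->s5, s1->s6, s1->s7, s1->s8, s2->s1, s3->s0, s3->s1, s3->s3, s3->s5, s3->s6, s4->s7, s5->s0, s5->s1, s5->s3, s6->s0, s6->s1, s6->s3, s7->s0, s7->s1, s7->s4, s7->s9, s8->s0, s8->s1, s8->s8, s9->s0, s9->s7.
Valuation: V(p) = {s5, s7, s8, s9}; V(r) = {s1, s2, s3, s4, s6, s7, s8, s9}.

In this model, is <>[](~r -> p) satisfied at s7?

At s7: <>[](~r -> p) requires [](~r -> p) at some successor in {s0, s1, s4, s9}.
  [](~r -> p) holds at s0, so <>[](~r -> p) is true at s7.
    At s0: [](~r -> p) requires ~r -> p at every successor {s1, s3, s5, s6, s7, s8, s9}.
      At s1: ~r -> p is true.
      At s3: ~r -> p is true.
      At s5: ~r -> p is true.
      At s6: ~r -> p is true.
      At s7: ~r -> p is true.
      At s8: ~r -> p is true.
      At s9: ~r -> p is true.
    So [](~r -> p) is true at s0.

Yes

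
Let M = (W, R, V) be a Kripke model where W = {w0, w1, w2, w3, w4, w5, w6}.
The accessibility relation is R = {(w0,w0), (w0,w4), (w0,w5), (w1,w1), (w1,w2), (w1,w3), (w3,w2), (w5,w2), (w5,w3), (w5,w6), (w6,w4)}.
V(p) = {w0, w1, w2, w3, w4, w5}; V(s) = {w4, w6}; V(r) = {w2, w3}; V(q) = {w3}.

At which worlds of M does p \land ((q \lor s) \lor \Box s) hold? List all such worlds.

w2, w3, w4

Let φ = p \land ((q \lor s) \lor \Box s). Evaluate φ at each world:
  w0 (successors {w0, w4, w5}): φ is false.
  w1 (successors {w1, w2, w3}): φ is false.
  w2 (successors ∅): φ is true.
  w3 (successors {w2}): φ is true.
  w4 (successors ∅): φ is true.
  w5 (successors {w2, w3, w6}): φ is false.
  w6 (successors {w4}): φ is false.
For instance, at w1:
  At w1: p is true, (q \lor s) \lor \Box s is false, so p \land ((q \lor s) \lor \Box s) is false.
    At w1: q \lor s is false, \Box s is false, so (q \lor s) \lor \Box s is false.
      At w1: \Box s requires s at every successor {w1, w2, w3}.
        s fails at w1, so \Box s is false at w1.
Satisfying worlds: {w2, w3, w4}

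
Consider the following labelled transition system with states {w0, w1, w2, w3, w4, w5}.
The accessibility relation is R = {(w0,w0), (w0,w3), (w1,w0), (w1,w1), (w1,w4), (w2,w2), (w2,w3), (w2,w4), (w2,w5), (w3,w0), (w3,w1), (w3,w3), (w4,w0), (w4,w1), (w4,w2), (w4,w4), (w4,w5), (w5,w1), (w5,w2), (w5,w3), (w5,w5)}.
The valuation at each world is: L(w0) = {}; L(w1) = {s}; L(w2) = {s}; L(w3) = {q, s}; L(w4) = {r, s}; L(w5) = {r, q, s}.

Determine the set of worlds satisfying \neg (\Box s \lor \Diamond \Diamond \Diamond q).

Recall that \Box ψ holds at a world iff ψ holds at every accessible world, and \Diamond ψ holds iff ψ holds at some accessible world.
Let φ = \neg (\Box s \lor \Diamond \Diamond \Diamond q). Evaluate φ at each world:
  w0 (successors {w0, w3}): φ is false.
  w1 (successors {w0, w1, w4}): φ is false.
  w2 (successors {w2, w3, w4, w5}): φ is false.
  w3 (successors {w0, w1, w3}): φ is false.
  w4 (successors {w0, w1, w2, w4, w5}): φ is false.
  w5 (successors {w1, w2, w3, w5}): φ is false.
For instance, at w4:
  At w4: \Box s \lor \Diamond \Diamond \Diamond q is true, so \neg (\Box s \lor \Diamond \Diamond \Diamond q) is false.
    At w4: \Box s is false, \Diamond \Diamond \Diamond q is true, so \Box s \lor \Diamond \Diamond \Diamond q is true.
      At w4: \Box s requires s at every successor {w0, w1, w2, w4, w5}.
        s fails at w0, so \Box s is false at w4.
      At w4: \Diamond \Diamond \Diamond q requires \Diamond \Diamond q at some successor in {w0, w1, w2, w4, w5}.
        \Diamond \Diamond q holds at w0, so \Diamond \Diamond \Diamond q is true at w4.
Satisfying worlds: none.

none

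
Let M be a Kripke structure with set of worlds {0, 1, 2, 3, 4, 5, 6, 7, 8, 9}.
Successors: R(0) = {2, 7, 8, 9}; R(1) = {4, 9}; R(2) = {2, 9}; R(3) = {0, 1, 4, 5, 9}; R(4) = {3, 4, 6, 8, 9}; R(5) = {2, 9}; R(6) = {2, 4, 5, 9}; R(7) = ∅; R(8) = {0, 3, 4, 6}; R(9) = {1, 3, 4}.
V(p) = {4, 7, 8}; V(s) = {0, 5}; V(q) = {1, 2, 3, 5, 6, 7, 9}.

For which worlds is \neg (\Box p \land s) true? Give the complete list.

Let φ = \neg (\Box p \land s). Evaluate φ at each world:
  0 (successors {2, 7, 8, 9}): φ is true.
  1 (successors {4, 9}): φ is true.
  2 (successors {2, 9}): φ is true.
  3 (successors {0, 1, 4, 5, 9}): φ is true.
  4 (successors {3, 4, 6, 8, 9}): φ is true.
  5 (successors {2, 9}): φ is true.
  6 (successors {2, 4, 5, 9}): φ is true.
  7 (successors ∅): φ is true.
  8 (successors {0, 3, 4, 6}): φ is true.
  9 (successors {1, 3, 4}): φ is true.
For instance, at 0:
  At 0: \Box p \land s is false, so \neg (\Box p \land s) is true.
    At 0: \Box p is false, s is true, so \Box p \land s is false.
      At 0: \Box p requires p at every successor {2, 7, 8, 9}.
        p fails at 2, so \Box p is false at 0.
Satisfying worlds: {0, 1, 2, 3, 4, 5, 6, 7, 8, 9}

0, 1, 2, 3, 4, 5, 6, 7, 8, 9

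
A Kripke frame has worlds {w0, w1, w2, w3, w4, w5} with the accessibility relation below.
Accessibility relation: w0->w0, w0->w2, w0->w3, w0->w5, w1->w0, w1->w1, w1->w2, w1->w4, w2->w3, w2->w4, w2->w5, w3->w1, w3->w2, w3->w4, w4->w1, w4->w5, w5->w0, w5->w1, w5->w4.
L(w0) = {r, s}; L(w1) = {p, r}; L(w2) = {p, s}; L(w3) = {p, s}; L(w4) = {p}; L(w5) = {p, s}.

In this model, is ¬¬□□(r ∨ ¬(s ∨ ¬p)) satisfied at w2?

Recall that □ψ holds at a world iff ψ holds at every accessible world, and ◇ψ holds iff ψ holds at some accessible world.
At w2: ¬□□(r ∨ ¬(s ∨ ¬p)) is true, so ¬¬□□(r ∨ ¬(s ∨ ¬p)) is false.
  At w2: □□(r ∨ ¬(s ∨ ¬p)) is false, so ¬□□(r ∨ ¬(s ∨ ¬p)) is true.
    At w2: □□(r ∨ ¬(s ∨ ¬p)) requires □(r ∨ ¬(s ∨ ¬p)) at every successor {w3, w4, w5}.
      □(r ∨ ¬(s ∨ ¬p)) fails at w3, so □□(r ∨ ¬(s ∨ ¬p)) is false at w2.

No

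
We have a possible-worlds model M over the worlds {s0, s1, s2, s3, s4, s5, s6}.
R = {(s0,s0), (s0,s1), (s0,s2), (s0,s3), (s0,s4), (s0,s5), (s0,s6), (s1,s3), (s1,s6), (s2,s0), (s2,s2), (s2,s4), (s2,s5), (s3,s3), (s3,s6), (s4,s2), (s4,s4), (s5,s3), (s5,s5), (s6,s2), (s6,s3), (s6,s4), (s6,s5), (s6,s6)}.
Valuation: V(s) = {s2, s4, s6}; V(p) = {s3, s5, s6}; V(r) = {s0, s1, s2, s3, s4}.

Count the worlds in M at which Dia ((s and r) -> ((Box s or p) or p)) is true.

7

Let φ = Dia ((s and r) -> ((Box s or p) or p)). Evaluate φ at each world:
  s0 (successors {s0, s1, s2, s3, s4, s5, s6}): φ is true.
  s1 (successors {s3, s6}): φ is true.
  s2 (successors {s0, s2, s4, s5}): φ is true.
  s3 (successors {s3, s6}): φ is true.
  s4 (successors {s2, s4}): φ is true.
  s5 (successors {s3, s5}): φ is true.
  s6 (successors {s2, s3, s4, s5, s6}): φ is true.
For instance, at s6:
  At s6: Dia ((s and r) -> ((Box s or p) or p)) requires (s and r) -> ((Box s or p) or p) at some successor in {s2, s3, s4, s5, s6}.
    (s and r) -> ((Box s or p) or p) holds at s3, so Dia ((s and r) -> ((Box s or p) or p)) is true at s6.
      At s3: s and r is false, (Box s or p) or p is true, so (s and r) -> ((Box s or p) or p) is true.
Satisfying worlds: {s0, s1, s2, s3, s4, s5, s6}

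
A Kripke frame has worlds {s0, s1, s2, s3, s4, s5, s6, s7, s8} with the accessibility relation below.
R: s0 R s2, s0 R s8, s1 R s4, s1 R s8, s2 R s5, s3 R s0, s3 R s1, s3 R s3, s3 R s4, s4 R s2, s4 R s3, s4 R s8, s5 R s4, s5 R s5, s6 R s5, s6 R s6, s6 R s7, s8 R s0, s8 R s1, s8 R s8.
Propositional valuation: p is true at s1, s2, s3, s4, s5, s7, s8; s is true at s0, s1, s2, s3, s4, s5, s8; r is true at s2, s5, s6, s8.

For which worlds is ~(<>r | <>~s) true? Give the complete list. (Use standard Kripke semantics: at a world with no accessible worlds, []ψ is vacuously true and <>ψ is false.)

s3, s7

Let φ = ~(<>r | <>~s). Evaluate φ at each world:
  s0 (successors {s2, s8}): φ is false.
  s1 (successors {s4, s8}): φ is false.
  s2 (successors {s5}): φ is false.
  s3 (successors {s0, s1, s3, s4}): φ is true.
  s4 (successors {s2, s3, s8}): φ is false.
  s5 (successors {s4, s5}): φ is false.
  s6 (successors {s5, s6, s7}): φ is false.
  s7 (successors ∅): φ is true.
  s8 (successors {s0, s1, s8}): φ is false.
For instance, at s0:
  At s0: <>r | <>~s is true, so ~(<>r | <>~s) is false.
    At s0: <>r is true, <>~s is false, so <>r | <>~s is true.
      At s0: <>r requires r at some successor in {s2, s8}.
        r holds at s2, so <>r is true at s0.
      At s0: <>~s requires ~s at some successor in {s2, s8}.
        At s2: ~s is false.
        At s8: ~s is false.
      So <>~s is false at s0.
Satisfying worlds: {s3, s7}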